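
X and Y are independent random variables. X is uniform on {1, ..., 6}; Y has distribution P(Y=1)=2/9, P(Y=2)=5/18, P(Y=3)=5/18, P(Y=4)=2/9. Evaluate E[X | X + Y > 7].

P(X + Y > 7) = 1/4.
Summing X·P(x,y) over outcomes with X + Y > 7 gives 145/108.
E[X | X + Y > 7] = (145/108) / (1/4) = 145/27.

145/27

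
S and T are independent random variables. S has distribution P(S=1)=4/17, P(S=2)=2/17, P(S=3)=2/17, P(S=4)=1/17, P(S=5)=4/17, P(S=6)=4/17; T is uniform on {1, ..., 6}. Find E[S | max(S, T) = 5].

P(max(S, T) = 5) = 29/102.
Summing S·P(x,y) over outcomes with max(S, T) = 5 gives 59/51.
E[S | max(S, T) = 5] = (59/51) / (29/102) = 118/29.

118/29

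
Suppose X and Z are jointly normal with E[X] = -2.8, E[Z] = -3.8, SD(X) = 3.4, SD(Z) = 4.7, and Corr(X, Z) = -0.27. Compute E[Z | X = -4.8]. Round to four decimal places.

E[Z | X=x] = μ_Z + ρ(σ_Z/σ_X)(x − μ_X) for jointly normal variables.
E[Z | X=-4.8] = -3.8 + (-0.27)·(4.7/3.4)·(-4.8 − (-2.8)) = -3.8 + (-0.37324)·(-2) = -3.0535.

-3.0535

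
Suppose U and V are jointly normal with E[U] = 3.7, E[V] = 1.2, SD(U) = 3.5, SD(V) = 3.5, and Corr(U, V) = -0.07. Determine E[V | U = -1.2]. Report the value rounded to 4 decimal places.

E[V | U=x] = μ_V + ρ(σ_V/σ_U)(x − μ_U) for jointly normal variables.
E[V | U=-1.2] = 1.2 + (-0.07)·(3.5/3.5)·(-1.2 − (3.7)) = 1.2 + (-0.07)·(-4.9) = 1.5430.

1.5430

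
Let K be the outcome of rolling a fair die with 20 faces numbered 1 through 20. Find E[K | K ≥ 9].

29/2

Given K ≥ 9, K is equally likely to be any of {9, 10, 11, 12, 13, 14, 15, 16, 17, 18, 19, 20}.
E[K | K ≥ 9] = (9 + 10 + 11 + 12 + 13 + 14 + 15 + 16 + 17 + 18 + 19 + 20) / 12 = 29/2.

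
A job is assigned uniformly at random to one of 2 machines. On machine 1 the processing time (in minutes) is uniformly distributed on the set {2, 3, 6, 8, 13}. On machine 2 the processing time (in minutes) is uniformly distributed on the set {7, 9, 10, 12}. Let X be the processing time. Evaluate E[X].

159/20

E[X | machine 1] = (2+3+6+8+13)/5 = 32/5.
E[X | machine 2] = (7+9+10+12)/4 = 19/2.
E[X] = (1/2)·(32/5) + (1/2)·(19/2) = 159/20.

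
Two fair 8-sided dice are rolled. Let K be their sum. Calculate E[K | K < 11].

P(K < 11) = 43/64.
E[K | K < 11] = (155/32) / (43/64) = 310/43.

310/43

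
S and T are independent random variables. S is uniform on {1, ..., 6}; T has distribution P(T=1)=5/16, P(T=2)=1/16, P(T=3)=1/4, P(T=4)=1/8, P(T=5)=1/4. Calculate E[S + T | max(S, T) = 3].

P(max(S, T) = 3) = 3/16.
Summing (S+T)·P(x,y) over outcomes with max(S, T) = 3 gives 85/96.
E[S + T | max(S, T) = 3] = (85/96) / (3/16) = 85/18.

85/18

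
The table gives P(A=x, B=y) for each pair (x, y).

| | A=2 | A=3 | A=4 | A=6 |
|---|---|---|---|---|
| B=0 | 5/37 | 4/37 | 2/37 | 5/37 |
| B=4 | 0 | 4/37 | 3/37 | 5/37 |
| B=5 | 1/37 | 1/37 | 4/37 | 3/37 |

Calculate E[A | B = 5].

P(B = 5) = 9/37.
Σ A·P over the event = 2·(1/37) + 3·(1/37) + 4·(4/37) + 6·(3/37) = 39/37.
E[A | B = 5] = (39/37) / (9/37) = 13/3.

13/3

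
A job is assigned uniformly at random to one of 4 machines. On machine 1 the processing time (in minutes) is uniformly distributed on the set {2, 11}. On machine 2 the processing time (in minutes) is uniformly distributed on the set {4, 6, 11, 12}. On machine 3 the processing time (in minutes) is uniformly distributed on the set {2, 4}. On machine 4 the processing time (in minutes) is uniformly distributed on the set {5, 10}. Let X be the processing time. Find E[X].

101/16

E[X | machine 1] = (2+11)/2 = 13/2.
E[X | machine 2] = (4+6+11+12)/4 = 33/4.
E[X | machine 3] = (2+4)/2 = 3.
E[X | machine 4] = (5+10)/2 = 15/2.
E[X] = (1/4)·(13/2) + (1/4)·(33/4) + (1/4)·(3) + (1/4)·(15/2) = 101/16.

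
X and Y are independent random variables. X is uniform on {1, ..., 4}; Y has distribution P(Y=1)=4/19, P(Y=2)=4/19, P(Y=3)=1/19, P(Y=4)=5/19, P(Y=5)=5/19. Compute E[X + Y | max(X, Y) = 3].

P(max(X, Y) = 3) = 11/76.
Summing (X+Y)·P(x,y) over outcomes with max(X, Y) = 3 gives 51/76.
E[X + Y | max(X, Y) = 3] = (51/76) / (11/76) = 51/11.

51/11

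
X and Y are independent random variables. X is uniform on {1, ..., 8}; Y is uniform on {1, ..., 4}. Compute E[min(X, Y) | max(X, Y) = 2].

4/3

P(max(X, Y) = 2) = 3/32.
Summing min(X,Y)·P(x,y) over outcomes with max(X, Y) = 2 gives 1/8.
E[min(X, Y) | max(X, Y) = 2] = (1/8) / (3/32) = 4/3.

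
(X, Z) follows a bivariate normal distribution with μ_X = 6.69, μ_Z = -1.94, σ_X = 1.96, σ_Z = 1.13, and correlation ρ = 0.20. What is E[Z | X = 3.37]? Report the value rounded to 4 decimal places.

For a bivariate normal, E[Z | X=x] = μ_Z + ρ·(σ_Z/σ_X)·(x − μ_X).
E[Z | X=3.37] = -1.94 + (0.20)·(1.13/1.96)·(3.37 − (6.69)) = -1.94 + (0.11531)·(-3.32) = -2.3228.

-2.3228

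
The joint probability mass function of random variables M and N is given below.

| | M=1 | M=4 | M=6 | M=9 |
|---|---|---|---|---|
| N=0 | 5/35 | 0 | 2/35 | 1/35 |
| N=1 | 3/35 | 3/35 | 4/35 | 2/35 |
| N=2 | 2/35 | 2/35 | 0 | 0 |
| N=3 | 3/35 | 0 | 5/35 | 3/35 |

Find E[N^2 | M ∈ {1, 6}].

P(M ∈ {1, 6}) = 24/35.
Summing N^2·P(M=x,N=y) over the conditioning event gives 87/35.
E[N^2 | M ∈ {1, 6}] = (87/35) / (24/35) = 29/8.

29/8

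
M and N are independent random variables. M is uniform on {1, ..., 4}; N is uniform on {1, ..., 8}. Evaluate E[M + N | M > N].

Outcomes with M > N: (2,1), (3,1), (3,2), (4,1), (4,2), (4,3), each with probability 1/32.
E[M + N | M > N] = (3 + 4 + 5 + 5 + 6 + 7) / 6 = 5.

5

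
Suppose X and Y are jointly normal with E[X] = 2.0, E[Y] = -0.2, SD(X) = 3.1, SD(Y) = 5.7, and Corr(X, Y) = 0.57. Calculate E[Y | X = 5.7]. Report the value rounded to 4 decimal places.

3.6778

For a bivariate normal, E[Y | X=x] = μ_Y + ρ·(σ_Y/σ_X)·(x − μ_X).
E[Y | X=5.7] = -0.2 + (0.57)·(5.7/3.1)·(5.7 − (2.0)) = -0.2 + (1.04806)·(3.7) = 3.6778.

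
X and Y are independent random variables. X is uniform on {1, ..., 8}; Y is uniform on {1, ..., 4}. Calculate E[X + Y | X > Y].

87/11

P(X > Y) = 11/16.
Summing (X+Y)·P(x,y) over outcomes with X > Y gives 87/16.
E[X + Y | X > Y] = (87/16) / (11/16) = 87/11.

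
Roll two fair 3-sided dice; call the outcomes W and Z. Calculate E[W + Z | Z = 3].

5

Outcomes with Z = 3: (1,3), (2,3), (3,3), each with probability 1/9.
E[W + Z | Z = 3] = (4 + 5 + 6) / 3 = 5.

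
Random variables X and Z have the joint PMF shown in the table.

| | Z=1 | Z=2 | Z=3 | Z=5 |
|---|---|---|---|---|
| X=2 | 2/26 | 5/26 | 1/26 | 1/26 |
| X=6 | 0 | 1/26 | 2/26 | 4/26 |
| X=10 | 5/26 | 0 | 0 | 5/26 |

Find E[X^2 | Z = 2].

P(Z = 2) = 3/13.
Summing X^2·P(X=x,Z=y) over the conditioning event gives 28/13.
E[X^2 | Z = 2] = (28/13) / (3/13) = 28/3.

28/3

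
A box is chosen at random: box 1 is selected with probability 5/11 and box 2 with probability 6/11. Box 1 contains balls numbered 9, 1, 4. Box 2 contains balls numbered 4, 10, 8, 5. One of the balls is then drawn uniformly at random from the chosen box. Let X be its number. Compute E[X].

E[X | box 1] = (9+1+4)/3 = 14/3.
E[X | box 2] = (4+10+8+5)/4 = 27/4.
By the law of total expectation,
E[X] = (5/11)·(14/3) + (6/11)·(27/4) = 383/66.

383/66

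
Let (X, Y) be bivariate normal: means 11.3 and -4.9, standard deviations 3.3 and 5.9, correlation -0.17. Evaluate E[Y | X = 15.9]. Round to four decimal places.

-6.2981

For a bivariate normal, E[Y | X=x] = μ_Y + ρ·(σ_Y/σ_X)·(x − μ_X).
E[Y | X=15.9] = -4.9 + (-0.17)·(5.9/3.3)·(15.9 − (11.3)) = -4.9 + (-0.30394)·(4.6) = -6.2981.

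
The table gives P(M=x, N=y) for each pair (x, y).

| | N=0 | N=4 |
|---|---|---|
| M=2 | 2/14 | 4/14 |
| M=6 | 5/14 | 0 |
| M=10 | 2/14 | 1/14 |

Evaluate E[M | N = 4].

18/5

P(N = 4) = 5/14.
Σ M·P over the event = 2·(4/14) + 10·(1/14) = 9/7.
E[M | N = 4] = (9/7) / (5/14) = 18/5.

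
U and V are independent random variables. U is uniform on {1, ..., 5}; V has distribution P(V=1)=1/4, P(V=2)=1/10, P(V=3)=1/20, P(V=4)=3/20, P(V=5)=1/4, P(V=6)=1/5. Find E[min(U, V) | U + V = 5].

P(U + V = 5) = 11/100.
Summing min(U,V)·P(x,y) over outcomes with U + V = 5 gives 7/50.
E[min(U, V) | U + V = 5] = (7/50) / (11/100) = 14/11.

14/11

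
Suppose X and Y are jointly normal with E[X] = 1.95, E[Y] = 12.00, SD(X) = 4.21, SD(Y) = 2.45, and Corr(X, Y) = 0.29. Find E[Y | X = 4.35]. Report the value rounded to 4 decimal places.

For a bivariate normal, E[Y | X=x] = μ_Y + ρ·(σ_Y/σ_X)·(x − μ_X).
E[Y | X=4.35] = 12.00 + (0.29)·(2.45/4.21)·(4.35 − (1.95)) = 12.00 + (0.16876)·(2.4) = 12.4050.

12.4050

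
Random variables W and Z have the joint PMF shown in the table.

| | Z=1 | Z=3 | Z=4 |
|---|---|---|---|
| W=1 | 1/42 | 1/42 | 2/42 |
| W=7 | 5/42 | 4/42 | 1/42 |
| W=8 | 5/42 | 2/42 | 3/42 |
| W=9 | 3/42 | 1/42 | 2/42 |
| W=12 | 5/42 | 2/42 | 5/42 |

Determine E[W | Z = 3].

39/5

P(Z = 3) = 5/21.
Σ W·P over the event = 1·(1/42) + 7·(4/42) + 8·(2/42) + 9·(1/42) + 12·(2/42) = 13/7.
E[W | Z = 3] = (13/7) / (5/21) = 39/5.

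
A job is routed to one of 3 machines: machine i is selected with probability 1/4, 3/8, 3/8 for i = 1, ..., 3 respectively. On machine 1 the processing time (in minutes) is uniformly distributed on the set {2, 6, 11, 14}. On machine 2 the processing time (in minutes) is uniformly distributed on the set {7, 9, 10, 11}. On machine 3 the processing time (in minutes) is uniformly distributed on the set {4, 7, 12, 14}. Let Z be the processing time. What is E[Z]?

9

E[Z | machine 1] = (2+6+11+14)/4 = 33/4.
E[Z | machine 2] = (7+9+10+11)/4 = 37/4.
E[Z | machine 3] = (4+7+12+14)/4 = 37/4.
By the law of total expectation,
E[Z] = (1/4)·(33/4) + (3/8)·(37/4) + (3/8)·(37/4) = 9.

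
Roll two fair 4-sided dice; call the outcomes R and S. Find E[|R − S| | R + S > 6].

2/3

P(R + S > 6) = 3/16.
Summing |R−S|·P(x,y) over outcomes with R + S > 6 gives 1/8.
E[|R − S| | R + S > 6] = (1/8) / (3/16) = 2/3.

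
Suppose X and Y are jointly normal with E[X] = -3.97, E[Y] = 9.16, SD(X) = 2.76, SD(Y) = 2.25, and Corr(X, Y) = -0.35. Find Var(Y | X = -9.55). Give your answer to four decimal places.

The conditional variance in a bivariate normal is σ_Y²(1 − ρ²), independent of x.
Var(Y | X=-9.55) = (2.25)²·(1 − (-0.35)²) = 5.0625·0.8775 = 4.4423.

4.4423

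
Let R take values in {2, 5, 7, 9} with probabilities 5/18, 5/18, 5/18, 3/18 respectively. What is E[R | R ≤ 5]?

P(R ≤ 5) = 5/9.
Σ over the event: 2·5/18 + 5·5/18 = 35/18.
E[R | R ≤ 5] = (35/18) / (5/9) = 7/2.

7/2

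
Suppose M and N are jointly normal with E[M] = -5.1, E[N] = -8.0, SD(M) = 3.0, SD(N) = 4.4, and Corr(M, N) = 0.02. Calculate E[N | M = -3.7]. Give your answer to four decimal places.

E[N | M=x] = μ_N + ρ(σ_N/σ_M)(x − μ_M) for jointly normal variables.
E[N | M=-3.7] = -8.0 + (0.02)·(4.4/3.0)·(-3.7 − (-5.1)) = -8.0 + (0.029333)·(1.4) = -7.9589.

-7.9589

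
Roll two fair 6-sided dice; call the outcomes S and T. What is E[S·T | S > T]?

P(S > T) = 5/12.
Summing ST·P(x,y) over outcomes with S > T gives 175/36.
E[S·T | S > T] = (175/36) / (5/12) = 35/3.

35/3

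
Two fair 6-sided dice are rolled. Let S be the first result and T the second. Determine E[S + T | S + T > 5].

106/13

P(S + T > 5) = 13/18.
Summing (S+T)·P(x,y) over outcomes with S + T > 5 gives 53/9.
E[S + T | S + T > 5] = (53/9) / (13/18) = 106/13.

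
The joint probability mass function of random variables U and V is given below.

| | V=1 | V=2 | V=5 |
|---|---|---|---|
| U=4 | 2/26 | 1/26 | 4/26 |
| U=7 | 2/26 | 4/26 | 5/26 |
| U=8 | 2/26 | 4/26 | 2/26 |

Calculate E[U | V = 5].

67/11

P(V = 5) = 11/26.
Summing U·P(U=x,V=y) over the conditioning event gives 67/26.
E[U | V = 5] = (67/26) / (11/26) = 67/11.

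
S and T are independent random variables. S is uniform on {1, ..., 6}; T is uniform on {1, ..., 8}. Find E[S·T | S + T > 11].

233/6

Outcomes with S + T > 11: (4,8), (5,7), (5,8), (6,6), (6,7), (6,8), each with probability 1/48.
E[S·T | S + T > 11] = (32 + 35 + 40 + 36 + 42 + 48) / 6 = 233/6.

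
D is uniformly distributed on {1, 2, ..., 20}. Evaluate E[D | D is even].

11

Given D is even, D is equally likely to be any of {2, 4, 6, 8, 10, 12, 14, 16, 18, 20}.
E[D | D is even] = (2 + 4 + 6 + 8 + 10 + 12 + 14 + 16 + 18 + 20) / 10 = 11.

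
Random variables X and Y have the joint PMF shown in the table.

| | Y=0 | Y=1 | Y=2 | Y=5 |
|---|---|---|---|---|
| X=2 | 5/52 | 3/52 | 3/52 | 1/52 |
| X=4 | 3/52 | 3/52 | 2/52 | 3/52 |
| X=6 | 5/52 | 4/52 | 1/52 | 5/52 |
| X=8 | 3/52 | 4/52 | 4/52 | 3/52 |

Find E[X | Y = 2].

P(Y = 2) = 5/26.
Σ X·P over the event = 2·(3/52) + 4·(2/52) + 6·(1/52) + 8·(4/52) = 1.
E[X | Y = 2] = (1) / (5/26) = 26/5.

26/5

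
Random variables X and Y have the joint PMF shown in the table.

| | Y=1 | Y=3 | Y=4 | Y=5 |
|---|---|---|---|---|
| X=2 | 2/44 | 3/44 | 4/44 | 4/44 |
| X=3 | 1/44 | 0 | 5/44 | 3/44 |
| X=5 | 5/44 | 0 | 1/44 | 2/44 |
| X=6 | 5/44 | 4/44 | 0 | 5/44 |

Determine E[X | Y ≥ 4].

85/24

P(Y ≥ 4) = 6/11.
Σ X·P over the event = 2·(4/44) + 2·(4/44) + 3·(5/44) + 3·(3/44) + 5·(1/44) + 5·(2/44) + 6·(5/44) = 85/44.
E[X | Y ≥ 4] = (85/44) / (6/11) = 85/24.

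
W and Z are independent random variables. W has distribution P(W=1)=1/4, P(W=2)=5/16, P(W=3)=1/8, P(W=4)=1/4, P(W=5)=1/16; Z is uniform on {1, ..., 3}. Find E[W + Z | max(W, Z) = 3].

P(max(W, Z) = 3) = 5/16.
Summing (W+Z)·P(x,y) over outcomes with max(W, Z) = 3 gives 71/48.
E[W + Z | max(W, Z) = 3] = (71/48) / (5/16) = 71/15.

71/15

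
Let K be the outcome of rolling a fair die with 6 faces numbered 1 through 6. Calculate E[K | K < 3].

3/2

Given K < 3, K is equally likely to be any of {1, 2}.
E[K | K < 3] = (1 + 2) / 2 = 3/2.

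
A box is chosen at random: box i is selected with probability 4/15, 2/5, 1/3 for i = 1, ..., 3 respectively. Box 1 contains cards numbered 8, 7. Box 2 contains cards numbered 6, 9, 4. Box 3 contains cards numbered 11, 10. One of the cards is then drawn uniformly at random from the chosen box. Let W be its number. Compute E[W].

241/30

E[W | box 1] = (8+7)/2 = 15/2.
E[W | box 2] = (6+9+4)/3 = 19/3.
E[W | box 3] = (11+10)/2 = 21/2.
E[W] = (4/15)·(15/2) + (2/5)·(19/3) + (1/3)·(21/2) = 241/30.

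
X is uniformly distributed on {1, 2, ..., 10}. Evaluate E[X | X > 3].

7

Given X > 3, X is equally likely to be any of {4, 5, 6, 7, 8, 9, 10}.
E[X | X > 3] = (4 + 5 + 6 + 7 + 8 + 9 + 10) / 7 = 7.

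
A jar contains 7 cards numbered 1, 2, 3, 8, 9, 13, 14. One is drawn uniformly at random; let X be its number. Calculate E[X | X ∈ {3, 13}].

8

P(X ∈ {3, 13}) = 2/7.
Σ over the event: 3·1/7 + 13·1/7 = 16/7.
E[X | X ∈ {3, 13}] = (16/7) / (2/7) = 8.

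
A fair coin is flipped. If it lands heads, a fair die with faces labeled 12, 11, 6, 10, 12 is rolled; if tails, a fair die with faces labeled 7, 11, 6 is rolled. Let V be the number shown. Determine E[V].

E[V | heads] = (12+11+6+10+12)/5 = 51/5.
E[V | tails] = (7+11+6)/3 = 8.
E[V] = (1/2)·(51/5) + (1/2)·(8) = 91/10.

91/10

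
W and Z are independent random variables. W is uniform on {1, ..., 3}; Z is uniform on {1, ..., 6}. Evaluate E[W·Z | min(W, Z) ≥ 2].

Outcomes with min(W, Z) ≥ 2: (2,2), (2,3), (2,4), (2,5), (2,6), (3,2), (3,3), (3,4), (3,5), (3,6), each with probability 1/18.
E[W·Z | min(W, Z) ≥ 2] = (4 + 6 + 8 + 10 + 12 + 6 + 9 + 12 + 15 + 18) / 10 = 10.

10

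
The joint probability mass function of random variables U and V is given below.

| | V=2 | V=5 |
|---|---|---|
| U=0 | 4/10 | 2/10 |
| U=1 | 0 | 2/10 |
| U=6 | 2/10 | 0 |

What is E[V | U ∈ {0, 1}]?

P(U ∈ {0, 1}) = 4/5.
Σ V·P over the event = 2·(4/10) + 5·(2/10) + 5·(2/10) = 14/5.
E[V | U ∈ {0, 1}] = (14/5) / (4/5) = 7/2.

7/2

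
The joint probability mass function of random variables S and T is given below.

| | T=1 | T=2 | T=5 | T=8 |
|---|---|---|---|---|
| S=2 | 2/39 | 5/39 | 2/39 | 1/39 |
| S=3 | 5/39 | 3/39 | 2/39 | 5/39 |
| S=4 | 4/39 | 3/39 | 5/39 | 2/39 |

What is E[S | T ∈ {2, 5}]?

P(T ∈ {2, 5}) = 20/39.
Σ S·P over the event = 2·(5/39) + 2·(2/39) + 3·(3/39) + 3·(2/39) + 4·(3/39) + 4·(5/39) = 61/39.
E[S | T ∈ {2, 5}] = (61/39) / (20/39) = 61/20.

61/20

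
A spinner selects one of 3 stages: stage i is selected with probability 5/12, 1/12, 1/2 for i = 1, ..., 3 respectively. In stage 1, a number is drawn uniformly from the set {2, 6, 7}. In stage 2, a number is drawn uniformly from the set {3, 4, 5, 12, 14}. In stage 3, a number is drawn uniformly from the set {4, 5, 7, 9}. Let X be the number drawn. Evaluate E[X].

E[X | stage 1] = (2+6+7)/3 = 5.
E[X | stage 2] = (3+4+5+12+14)/5 = 38/5.
E[X | stage 3] = (4+5+7+9)/4 = 25/4.
E[X] = (5/12)·(5) + (1/12)·(38/5) + (1/2)·(25/4) = 701/120.

701/120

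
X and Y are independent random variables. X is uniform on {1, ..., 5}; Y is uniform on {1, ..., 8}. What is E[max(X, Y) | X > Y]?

4

P(X > Y) = 1/4.
Summing max(X,Y)·P(x,y) over outcomes with X > Y gives 1.
E[max(X, Y) | X > Y] = (1) / (1/4) = 4.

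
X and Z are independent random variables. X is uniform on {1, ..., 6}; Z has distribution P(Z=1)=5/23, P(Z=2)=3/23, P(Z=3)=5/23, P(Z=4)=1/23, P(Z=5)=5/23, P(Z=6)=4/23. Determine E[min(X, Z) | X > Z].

P(X > Z) = 59/138.
Summing min(X,Z)·P(x,y) over outcomes with X > Z gives 127/138.
E[min(X, Z) | X > Z] = (127/138) / (59/138) = 127/59.

127/59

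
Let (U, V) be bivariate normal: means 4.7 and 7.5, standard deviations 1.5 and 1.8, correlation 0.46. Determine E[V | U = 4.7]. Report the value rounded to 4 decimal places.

7.5000

The regression of V on U has slope ρ·σ_V/σ_U and passes through (μ_U, μ_V).
E[V | U=4.7] = 7.5 + (0.46)·(1.8/1.5)·(4.7 − (4.7)) = 7.5 + (0.552)·(0) = 7.5000.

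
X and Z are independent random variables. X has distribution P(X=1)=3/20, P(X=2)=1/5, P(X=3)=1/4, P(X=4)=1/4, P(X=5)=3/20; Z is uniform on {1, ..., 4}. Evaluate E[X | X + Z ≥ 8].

50/11

P(X + Z ≥ 8) = 11/80.
Summing X·P(x,y) over outcomes with X + Z ≥ 8 gives 5/8.
E[X | X + Z ≥ 8] = (5/8) / (11/80) = 50/11.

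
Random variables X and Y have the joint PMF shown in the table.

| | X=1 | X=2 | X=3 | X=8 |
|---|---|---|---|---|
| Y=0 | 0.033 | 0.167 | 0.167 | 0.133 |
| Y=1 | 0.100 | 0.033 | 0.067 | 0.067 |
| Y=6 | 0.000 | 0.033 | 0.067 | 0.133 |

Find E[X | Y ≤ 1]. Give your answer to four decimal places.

3.6962

P(Y ≤ 1) = 0.767.
Σ X·P over the event = 1·(0.033) + 1·(0.100) + 2·(0.167) + 2·(0.033) + 3·(0.167) + 3·(0.067) + 8·(0.133) + 8·(0.067) = 2.835.
E[X | Y ≤ 1] = (2.835) / (0.767) = 3.6962.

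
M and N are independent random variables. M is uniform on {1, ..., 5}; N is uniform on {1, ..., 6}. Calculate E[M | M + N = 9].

P(M + N = 9) = 1/10.
Summing M·P(x,y) over outcomes with M + N = 9 gives 2/5.
E[M | M + N = 9] = (2/5) / (1/10) = 4.

4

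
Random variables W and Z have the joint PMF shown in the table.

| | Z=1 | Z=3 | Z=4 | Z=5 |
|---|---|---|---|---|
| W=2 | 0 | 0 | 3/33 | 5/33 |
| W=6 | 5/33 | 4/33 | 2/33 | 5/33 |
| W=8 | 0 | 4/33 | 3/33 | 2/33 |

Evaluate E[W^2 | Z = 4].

P(Z = 4) = 8/33.
Σ W^2·P over the event = 4·(3/33) + 36·(2/33) + 64·(3/33) = 92/11.
E[W^2 | Z = 4] = (92/11) / (8/33) = 69/2.

69/2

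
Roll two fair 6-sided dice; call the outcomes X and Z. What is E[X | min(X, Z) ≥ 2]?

P(min(X, Z) ≥ 2) = 25/36.
Summing X·P(x,y) over outcomes with min(X, Z) ≥ 2 gives 25/9.
E[X | min(X, Z) ≥ 2] = (25/9) / (25/36) = 4.

4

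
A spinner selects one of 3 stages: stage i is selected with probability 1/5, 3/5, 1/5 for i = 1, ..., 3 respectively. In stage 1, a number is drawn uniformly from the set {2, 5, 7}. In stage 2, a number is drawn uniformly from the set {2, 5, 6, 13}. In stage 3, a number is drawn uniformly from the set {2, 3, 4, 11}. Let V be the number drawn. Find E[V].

35/6

E[V | stage 1] = (2+5+7)/3 = 14/3.
E[V | stage 2] = (2+5+6+13)/4 = 13/2.
E[V | stage 3] = (2+3+4+11)/4 = 5.
E[V] = (1/5)·(14/3) + (3/5)·(13/2) + (1/5)·(5) = 35/6.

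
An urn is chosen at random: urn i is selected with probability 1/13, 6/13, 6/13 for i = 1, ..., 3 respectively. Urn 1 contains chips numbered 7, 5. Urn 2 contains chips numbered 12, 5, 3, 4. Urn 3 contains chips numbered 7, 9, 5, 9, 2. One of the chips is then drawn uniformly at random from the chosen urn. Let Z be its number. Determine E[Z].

402/65

E[Z | urn 1] = (7+5)/2 = 6.
E[Z | urn 2] = (12+5+3+4)/4 = 6.
E[Z | urn 3] = (7+9+5+9+2)/5 = 32/5.
By the law of total expectation,
E[Z] = (1/13)·(6) + (6/13)·(6) + (6/13)·(32/5) = 402/65.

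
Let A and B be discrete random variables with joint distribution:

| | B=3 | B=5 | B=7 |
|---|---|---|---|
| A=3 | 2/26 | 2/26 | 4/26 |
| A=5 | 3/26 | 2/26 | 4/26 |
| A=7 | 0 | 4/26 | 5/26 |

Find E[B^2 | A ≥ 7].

115/3

P(A ≥ 7) = 9/26.
Σ B^2·P over the event = 25·(4/26) + 49·(5/26) = 345/26.
E[B^2 | A ≥ 7] = (345/26) / (9/26) = 115/3.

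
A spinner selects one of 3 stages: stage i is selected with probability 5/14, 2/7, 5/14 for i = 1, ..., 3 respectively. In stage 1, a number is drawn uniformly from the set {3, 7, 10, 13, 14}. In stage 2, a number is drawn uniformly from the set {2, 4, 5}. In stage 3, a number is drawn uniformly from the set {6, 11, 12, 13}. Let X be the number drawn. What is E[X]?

685/84

E[X | stage 1] = (3+7+10+13+14)/5 = 47/5.
E[X | stage 2] = (2+4+5)/3 = 11/3.
E[X | stage 3] = (6+11+12+13)/4 = 21/2.
By the law of total expectation,
E[X] = (5/14)·(47/5) + (2/7)·(11/3) + (5/14)·(21/2) = 685/84.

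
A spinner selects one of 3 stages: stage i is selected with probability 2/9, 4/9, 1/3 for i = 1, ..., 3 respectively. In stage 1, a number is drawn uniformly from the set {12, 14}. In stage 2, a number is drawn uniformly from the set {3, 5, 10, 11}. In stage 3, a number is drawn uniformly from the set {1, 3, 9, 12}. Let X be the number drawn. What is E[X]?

E[X | stage 1] = (12+14)/2 = 13.
E[X | stage 2] = (3+5+10+11)/4 = 29/4.
E[X | stage 3] = (1+3+9+12)/4 = 25/4.
E[X] = (2/9)·(13) + (4/9)·(29/4) + (1/3)·(25/4) = 295/36.

295/36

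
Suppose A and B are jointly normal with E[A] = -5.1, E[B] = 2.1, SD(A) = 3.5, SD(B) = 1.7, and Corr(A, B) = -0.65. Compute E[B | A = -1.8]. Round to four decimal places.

E[B | A=x] = μ_B + ρ(σ_B/σ_A)(x − μ_A) for jointly normal variables.
E[B | A=-1.8] = 2.1 + (-0.65)·(1.7/3.5)·(-1.8 − (-5.1)) = 2.1 + (-0.315714)·(3.3) = 1.0581.

1.0581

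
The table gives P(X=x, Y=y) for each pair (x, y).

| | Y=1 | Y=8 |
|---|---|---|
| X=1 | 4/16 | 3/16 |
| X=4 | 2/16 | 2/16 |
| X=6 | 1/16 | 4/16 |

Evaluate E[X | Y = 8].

P(Y = 8) = 9/16.
Summing X·P(X=x,Y=y) over the conditioning event gives 35/16.
E[X | Y = 8] = (35/16) / (9/16) = 35/9.

35/9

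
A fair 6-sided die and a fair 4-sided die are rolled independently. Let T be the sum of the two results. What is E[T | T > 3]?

P(T > 3) = 7/8.
Σ over the event: 4·1/8 + 5·1/6 + 6·1/6 + 7·1/6 + 8·1/8 + 9·1/12 + 10·1/24 = 17/3.
E[T | T > 3] = (17/3) / (7/8) = 136/21.

136/21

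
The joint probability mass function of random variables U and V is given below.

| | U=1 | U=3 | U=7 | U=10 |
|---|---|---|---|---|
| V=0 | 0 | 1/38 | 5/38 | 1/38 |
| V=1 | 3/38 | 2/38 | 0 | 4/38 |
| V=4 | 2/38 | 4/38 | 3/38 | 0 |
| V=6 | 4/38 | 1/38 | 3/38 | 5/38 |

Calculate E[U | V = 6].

6

P(V = 6) = 13/38.
Σ U·P over the event = 1·(4/38) + 3·(1/38) + 7·(3/38) + 10·(5/38) = 39/19.
E[U | V = 6] = (39/19) / (13/38) = 6.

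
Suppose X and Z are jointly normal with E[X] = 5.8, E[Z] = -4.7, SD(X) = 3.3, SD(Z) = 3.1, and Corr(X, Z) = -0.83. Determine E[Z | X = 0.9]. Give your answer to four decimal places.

-0.8795

E[Z | X=x] = μ_Z + ρ(σ_Z/σ_X)(x − μ_X) for jointly normal variables.
E[Z | X=0.9] = -4.7 + (-0.83)·(3.1/3.3)·(0.9 − (5.8)) = -4.7 + (-0.7797)·(-4.9) = -0.8795.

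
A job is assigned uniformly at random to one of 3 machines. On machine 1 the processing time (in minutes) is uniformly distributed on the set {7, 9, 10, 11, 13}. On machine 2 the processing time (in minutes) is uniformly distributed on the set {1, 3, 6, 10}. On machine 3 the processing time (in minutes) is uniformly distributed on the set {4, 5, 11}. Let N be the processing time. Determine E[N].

E[N | machine 1] = (7+9+10+11+13)/5 = 10.
E[N | machine 2] = (1+3+6+10)/4 = 5.
E[N | machine 3] = (4+5+11)/3 = 20/3.
E[N] = (1/3)·(10) + (1/3)·(5) + (1/3)·(20/3) = 65/9.

65/9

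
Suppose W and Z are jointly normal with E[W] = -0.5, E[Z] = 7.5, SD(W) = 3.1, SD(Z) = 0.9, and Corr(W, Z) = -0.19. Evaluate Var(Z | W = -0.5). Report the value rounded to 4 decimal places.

0.7808

Var(Z | W=x) = (1 − ρ²)·σ_Z².
Var(Z | W=-0.5) = (0.9)²·(1 − (-0.19)²) = 0.81·0.9639 = 0.7808.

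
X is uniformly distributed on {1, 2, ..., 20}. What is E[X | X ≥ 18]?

19

Given X ≥ 18, X is equally likely to be any of {18, 19, 20}.
E[X | X ≥ 18] = (18 + 19 + 20) / 3 = 19.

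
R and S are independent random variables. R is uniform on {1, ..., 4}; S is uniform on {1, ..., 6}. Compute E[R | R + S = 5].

Outcomes with R + S = 5: (1,4), (2,3), (3,2), (4,1), each with probability 1/24.
E[R | R + S = 5] = (1 + 2 + 3 + 4) / 4 = 5/2.

5/2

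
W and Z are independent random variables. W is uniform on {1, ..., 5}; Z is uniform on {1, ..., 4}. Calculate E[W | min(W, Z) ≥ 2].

P(min(W, Z) ≥ 2) = 3/5.
Summing W·P(x,y) over outcomes with min(W, Z) ≥ 2 gives 21/10.
E[W | min(W, Z) ≥ 2] = (21/10) / (3/5) = 7/2.

7/2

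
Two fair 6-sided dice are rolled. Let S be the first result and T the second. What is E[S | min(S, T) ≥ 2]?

P(min(S, T) ≥ 2) = 25/36.
Summing S·P(x,y) over outcomes with min(S, T) ≥ 2 gives 25/9.
E[S | min(S, T) ≥ 2] = (25/9) / (25/36) = 4.

4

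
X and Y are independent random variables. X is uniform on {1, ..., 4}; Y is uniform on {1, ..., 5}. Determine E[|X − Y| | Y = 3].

1

P(Y = 3) = 1/5.
Summing |X−Y|·P(x,y) over outcomes with Y = 3 gives 1/5.
E[|X − Y| | Y = 3] = (1/5) / (1/5) = 1.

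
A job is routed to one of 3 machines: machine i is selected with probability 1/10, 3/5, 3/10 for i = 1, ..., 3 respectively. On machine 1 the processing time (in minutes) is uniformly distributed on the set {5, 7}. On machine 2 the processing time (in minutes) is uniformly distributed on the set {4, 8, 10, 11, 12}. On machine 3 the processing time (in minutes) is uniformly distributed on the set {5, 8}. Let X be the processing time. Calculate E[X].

159/20

E[X | machine 1] = (5+7)/2 = 6.
E[X | machine 2] = (4+8+10+11+12)/5 = 9.
E[X | machine 3] = (5+8)/2 = 13/2.
E[X] = (1/10)·(6) + (3/5)·(9) + (3/10)·(13/2) = 159/20.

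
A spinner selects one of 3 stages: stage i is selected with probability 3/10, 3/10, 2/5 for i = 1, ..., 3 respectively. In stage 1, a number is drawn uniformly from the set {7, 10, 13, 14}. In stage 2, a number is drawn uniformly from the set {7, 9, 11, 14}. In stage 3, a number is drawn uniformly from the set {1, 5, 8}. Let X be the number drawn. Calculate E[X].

989/120

E[X | stage 1] = (7+10+13+14)/4 = 11.
E[X | stage 2] = (7+9+11+14)/4 = 41/4.
E[X | stage 3] = (1+5+8)/3 = 14/3.
E[X] = (3/10)·(11) + (3/10)·(41/4) + (2/5)·(14/3) = 989/120.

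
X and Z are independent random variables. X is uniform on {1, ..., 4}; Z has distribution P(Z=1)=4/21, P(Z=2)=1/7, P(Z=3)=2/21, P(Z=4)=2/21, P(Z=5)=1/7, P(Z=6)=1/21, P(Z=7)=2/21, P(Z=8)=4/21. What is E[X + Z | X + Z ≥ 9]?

274/27

P(X + Z ≥ 9) = 9/28.
Summing (X+Z)·P(x,y) over outcomes with X + Z ≥ 9 gives 137/42.
E[X + Z | X + Z ≥ 9] = (137/42) / (9/28) = 274/27.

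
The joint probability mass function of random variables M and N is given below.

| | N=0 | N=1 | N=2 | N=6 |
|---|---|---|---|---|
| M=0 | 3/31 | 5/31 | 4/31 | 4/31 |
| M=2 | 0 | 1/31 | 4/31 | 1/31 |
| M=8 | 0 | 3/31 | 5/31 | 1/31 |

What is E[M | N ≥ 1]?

3

P(N ≥ 1) = 28/31.
Summing M·P(M=x,N=y) over the conditioning event gives 84/31.
E[M | N ≥ 1] = (84/31) / (28/31) = 3.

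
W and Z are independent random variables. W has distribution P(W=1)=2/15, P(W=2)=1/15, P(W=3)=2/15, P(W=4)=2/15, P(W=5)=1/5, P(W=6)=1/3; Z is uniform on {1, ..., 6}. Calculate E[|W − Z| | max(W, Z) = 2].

3/4

P(max(W, Z) = 2) = 2/45.
Summing |W−Z|·P(x,y) over outcomes with max(W, Z) = 2 gives 1/30.
E[|W − Z| | max(W, Z) = 2] = (1/30) / (2/45) = 3/4.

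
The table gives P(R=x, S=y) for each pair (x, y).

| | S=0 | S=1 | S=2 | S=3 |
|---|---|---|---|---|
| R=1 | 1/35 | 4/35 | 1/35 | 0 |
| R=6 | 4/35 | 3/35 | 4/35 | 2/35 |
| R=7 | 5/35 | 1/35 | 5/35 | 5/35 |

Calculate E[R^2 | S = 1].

P(S = 1) = 8/35.
Summing R^2·P(R=x,S=y) over the conditioning event gives 23/5.
E[R^2 | S = 1] = (23/5) / (8/35) = 161/8.

161/8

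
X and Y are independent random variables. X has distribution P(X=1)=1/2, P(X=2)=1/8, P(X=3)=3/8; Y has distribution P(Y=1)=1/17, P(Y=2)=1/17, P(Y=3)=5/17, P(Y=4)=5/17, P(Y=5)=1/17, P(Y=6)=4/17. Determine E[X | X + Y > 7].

53/19

P(X + Y > 7) = 19/136.
Summing X·P(x,y) over outcomes with X + Y > 7 gives 53/136.
E[X | X + Y > 7] = (53/136) / (19/136) = 53/19.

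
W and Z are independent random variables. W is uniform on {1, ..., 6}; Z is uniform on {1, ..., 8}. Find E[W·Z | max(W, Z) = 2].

8/3

Outcomes with max(W, Z) = 2: (1,2), (2,1), (2,2), each with probability 1/48.
E[W·Z | max(W, Z) = 2] = (2 + 2 + 4) / 3 = 8/3.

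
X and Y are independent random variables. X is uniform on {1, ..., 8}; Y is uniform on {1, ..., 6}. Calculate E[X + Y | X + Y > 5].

P(X + Y > 5) = 19/24.
Summing (X+Y)·P(x,y) over outcomes with X + Y > 5 gives 43/6.
E[X + Y | X + Y > 5] = (43/6) / (19/24) = 172/19.

172/19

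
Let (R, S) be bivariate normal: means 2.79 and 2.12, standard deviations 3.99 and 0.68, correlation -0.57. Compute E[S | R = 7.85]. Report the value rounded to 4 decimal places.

E[S | R=x] = μ_S + ρ(σ_S/σ_R)(x − μ_R) for jointly normal variables.
E[S | R=7.85] = 2.12 + (-0.57)·(0.68/3.99)·(7.85 − (2.79)) = 2.12 + (-0.097143)·(5.06) = 1.6285.

1.6285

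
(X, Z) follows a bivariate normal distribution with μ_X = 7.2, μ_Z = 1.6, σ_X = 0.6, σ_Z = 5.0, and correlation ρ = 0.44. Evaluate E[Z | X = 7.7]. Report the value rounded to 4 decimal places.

3.4333

E[Z | X=x] = μ_Z + ρ(σ_Z/σ_X)(x − μ_X) for jointly normal variables.
E[Z | X=7.7] = 1.6 + (0.44)·(5.0/0.6)·(7.7 − (7.2)) = 1.6 + (3.66667)·(0.5) = 3.4333.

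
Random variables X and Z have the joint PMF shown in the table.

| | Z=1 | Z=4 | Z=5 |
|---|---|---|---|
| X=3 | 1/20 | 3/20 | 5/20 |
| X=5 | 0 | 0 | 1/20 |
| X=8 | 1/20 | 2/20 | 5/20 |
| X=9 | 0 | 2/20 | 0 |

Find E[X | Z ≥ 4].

103/18

P(Z ≥ 4) = 9/10.
Σ X·P over the event = 3·(3/20) + 3·(5/20) + 5·(1/20) + 8·(2/20) + 8·(5/20) + 9·(2/20) = 103/20.
E[X | Z ≥ 4] = (103/20) / (9/10) = 103/18.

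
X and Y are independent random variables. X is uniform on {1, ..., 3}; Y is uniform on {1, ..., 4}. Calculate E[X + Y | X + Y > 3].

46/9

P(X + Y > 3) = 3/4.
Summing (X+Y)·P(x,y) over outcomes with X + Y > 3 gives 23/6.
E[X + Y | X + Y > 3] = (23/6) / (3/4) = 46/9.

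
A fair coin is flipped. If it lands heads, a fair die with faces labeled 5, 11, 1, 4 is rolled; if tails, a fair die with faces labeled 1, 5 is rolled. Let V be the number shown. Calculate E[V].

E[V | heads] = (5+11+1+4)/4 = 21/4.
E[V | tails] = (1+5)/2 = 3.
By the law of total expectation,
E[V] = (1/2)·(21/4) + (1/2)·(3) = 33/8.

33/8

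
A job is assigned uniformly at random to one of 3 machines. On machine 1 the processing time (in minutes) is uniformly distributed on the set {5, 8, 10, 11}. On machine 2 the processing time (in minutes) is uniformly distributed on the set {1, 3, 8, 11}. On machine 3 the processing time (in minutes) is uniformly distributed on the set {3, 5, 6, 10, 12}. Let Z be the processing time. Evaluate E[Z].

143/20

E[Z | machine 1] = (5+8+10+11)/4 = 17/2.
E[Z | machine 2] = (1+3+8+11)/4 = 23/4.
E[Z | machine 3] = (3+5+6+10+12)/5 = 36/5.
E[Z] = (1/3)·(17/2) + (1/3)·(23/4) + (1/3)·(36/5) = 143/20.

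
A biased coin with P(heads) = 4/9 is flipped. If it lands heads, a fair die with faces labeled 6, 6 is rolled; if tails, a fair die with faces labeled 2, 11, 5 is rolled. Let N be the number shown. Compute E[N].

E[N | heads] = (6+6)/2 = 6.
E[N | tails] = (2+11+5)/3 = 6.
By the law of total expectation,
E[N] = (4/9)·(6) + (5/9)·(6) = 6.

6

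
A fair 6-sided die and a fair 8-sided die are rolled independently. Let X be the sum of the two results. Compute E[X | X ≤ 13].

P(X ≤ 13) = 47/48.
E[X | X ≤ 13] = (185/24) / (47/48) = 370/47.

370/47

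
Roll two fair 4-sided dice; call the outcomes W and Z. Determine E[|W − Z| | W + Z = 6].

4/3

P(W + Z = 6) = 3/16.
Summing |W−Z|·P(x,y) over outcomes with W + Z = 6 gives 1/4.
E[|W − Z| | W + Z = 6] = (1/4) / (3/16) = 4/3.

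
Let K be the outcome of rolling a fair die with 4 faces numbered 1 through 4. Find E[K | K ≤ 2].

3/2

Given K ≤ 2, K is equally likely to be any of {1, 2}.
E[K | K ≤ 2] = (1 + 2) / 2 = 3/2.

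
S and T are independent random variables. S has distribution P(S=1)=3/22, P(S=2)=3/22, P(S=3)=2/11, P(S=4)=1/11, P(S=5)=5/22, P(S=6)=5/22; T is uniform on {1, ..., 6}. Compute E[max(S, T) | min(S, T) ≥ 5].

P(min(S, T) ≥ 5) = 5/33.
Summing max(S,T)·P(x,y) over outcomes with min(S, T) ≥ 5 gives 115/132.
E[max(S, T) | min(S, T) ≥ 5] = (115/132) / (5/33) = 23/4.

23/4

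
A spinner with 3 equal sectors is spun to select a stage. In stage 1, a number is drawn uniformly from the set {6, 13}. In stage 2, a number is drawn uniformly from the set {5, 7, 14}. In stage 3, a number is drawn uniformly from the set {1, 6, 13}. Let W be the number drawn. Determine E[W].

E[W | stage 1] = (6+13)/2 = 19/2.
E[W | stage 2] = (5+7+14)/3 = 26/3.
E[W | stage 3] = (1+6+13)/3 = 20/3.
By the law of total expectation,
E[W] = (1/3)·(19/2) + (1/3)·(26/3) + (1/3)·(20/3) = 149/18.

149/18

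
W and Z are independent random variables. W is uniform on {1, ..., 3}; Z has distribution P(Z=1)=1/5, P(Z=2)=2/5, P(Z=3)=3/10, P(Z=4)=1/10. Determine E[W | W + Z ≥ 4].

P(W + Z ≥ 4) = 11/15.
Summing W·P(x,y) over outcomes with W + Z ≥ 4 gives 5/3.
E[W | W + Z ≥ 4] = (5/3) / (11/15) = 25/11.

25/11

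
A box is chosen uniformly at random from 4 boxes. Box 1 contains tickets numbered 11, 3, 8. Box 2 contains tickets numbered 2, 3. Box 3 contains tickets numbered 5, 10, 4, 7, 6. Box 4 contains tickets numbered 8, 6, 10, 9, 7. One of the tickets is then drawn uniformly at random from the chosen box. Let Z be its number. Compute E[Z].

E[Z | box 1] = (11+3+8)/3 = 22/3.
E[Z | box 2] = (2+3)/2 = 5/2.
E[Z | box 3] = (5+10+4+7+6)/5 = 32/5.
E[Z | box 4] = (8+6+10+9+7)/5 = 8.
E[Z] = (1/4)·(22/3) + (1/4)·(5/2) + (1/4)·(32/5) + (1/4)·(8) = 727/120.

727/120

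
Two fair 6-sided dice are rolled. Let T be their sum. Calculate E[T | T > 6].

26/3

P(T > 6) = 7/12.
Σ over the event: 7·1/6 + 8·5/36 + 9·1/9 + 10·1/12 + 11·1/18 + 12·1/36 = 91/18.
E[T | T > 6] = (91/18) / (7/12) = 26/3.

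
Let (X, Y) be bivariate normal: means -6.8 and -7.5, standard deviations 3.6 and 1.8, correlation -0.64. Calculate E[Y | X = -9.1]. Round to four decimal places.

The regression of Y on X has slope ρ·σ_Y/σ_X and passes through (μ_X, μ_Y).
E[Y | X=-9.1] = -7.5 + (-0.64)·(1.8/3.6)·(-9.1 − (-6.8)) = -7.5 + (-0.32)·(-2.3) = -6.7640.

-6.7640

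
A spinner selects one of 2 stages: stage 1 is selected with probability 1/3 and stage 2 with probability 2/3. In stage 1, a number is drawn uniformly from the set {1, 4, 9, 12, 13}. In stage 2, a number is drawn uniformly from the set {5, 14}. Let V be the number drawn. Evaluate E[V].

134/15

E[V | stage 1] = (1+4+9+12+13)/5 = 39/5.
E[V | stage 2] = (5+14)/2 = 19/2.
E[V] = (1/3)·(39/5) + (2/3)·(19/2) = 134/15.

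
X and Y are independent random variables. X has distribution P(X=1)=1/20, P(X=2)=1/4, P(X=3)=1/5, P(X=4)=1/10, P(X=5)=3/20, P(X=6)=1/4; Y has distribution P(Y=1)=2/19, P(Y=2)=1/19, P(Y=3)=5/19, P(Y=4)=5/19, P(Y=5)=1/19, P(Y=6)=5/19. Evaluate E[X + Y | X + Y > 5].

2625/311

P(X + Y > 5) = 311/380.
Summing (X+Y)·P(x,y) over outcomes with X + Y > 5 gives 525/76.
E[X + Y | X + Y > 5] = (525/76) / (311/380) = 2625/311.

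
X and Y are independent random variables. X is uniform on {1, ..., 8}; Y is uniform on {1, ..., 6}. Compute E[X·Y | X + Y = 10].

P(X + Y = 10) = 5/48.
Summing XY·P(x,y) over outcomes with X + Y = 10 gives 55/24.
E[X·Y | X + Y = 10] = (55/24) / (5/48) = 22.

22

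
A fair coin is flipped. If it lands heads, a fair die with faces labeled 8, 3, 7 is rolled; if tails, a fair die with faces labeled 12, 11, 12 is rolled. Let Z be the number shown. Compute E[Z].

53/6

E[Z | heads] = (8+3+7)/3 = 6.
E[Z | tails] = (12+11+12)/3 = 35/3.
By the law of total expectation,
E[Z] = (1/2)·(6) + (1/2)·(35/3) = 53/6.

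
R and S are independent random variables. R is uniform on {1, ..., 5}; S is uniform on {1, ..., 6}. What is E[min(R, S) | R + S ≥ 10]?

14/3

Outcomes with R + S ≥ 10: (4,6), (5,5), (5,6), each with probability 1/30.
E[min(R, S) | R + S ≥ 10] = (4 + 5 + 5) / 3 = 14/3.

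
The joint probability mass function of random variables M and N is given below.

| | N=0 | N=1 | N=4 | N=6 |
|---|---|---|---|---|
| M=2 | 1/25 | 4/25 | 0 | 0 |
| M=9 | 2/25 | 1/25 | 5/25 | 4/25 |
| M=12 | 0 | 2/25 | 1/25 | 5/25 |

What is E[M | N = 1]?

41/7

P(N = 1) = 7/25.
Σ M·P over the event = 2·(4/25) + 9·(1/25) + 12·(2/25) = 41/25.
E[M | N = 1] = (41/25) / (7/25) = 41/7.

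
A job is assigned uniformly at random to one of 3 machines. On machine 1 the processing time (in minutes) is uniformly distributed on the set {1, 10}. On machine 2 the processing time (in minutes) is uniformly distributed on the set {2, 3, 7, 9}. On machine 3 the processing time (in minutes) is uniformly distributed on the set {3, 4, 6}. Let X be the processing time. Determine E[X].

E[X | machine 1] = (1+10)/2 = 11/2.
E[X | machine 2] = (2+3+7+9)/4 = 21/4.
E[X | machine 3] = (3+4+6)/3 = 13/3.
By the law of total expectation,
E[X] = (1/3)·(11/2) + (1/3)·(21/4) + (1/3)·(13/3) = 181/36.

181/36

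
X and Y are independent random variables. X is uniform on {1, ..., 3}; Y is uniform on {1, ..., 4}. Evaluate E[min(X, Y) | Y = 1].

1

Outcomes with Y = 1: (1,1), (2,1), (3,1), each with probability 1/12.
E[min(X, Y) | Y = 1] = (1 + 1 + 1) / 3 = 1.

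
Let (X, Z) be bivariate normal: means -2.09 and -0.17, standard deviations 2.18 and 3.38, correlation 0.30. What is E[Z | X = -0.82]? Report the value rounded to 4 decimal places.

For a bivariate normal, E[Z | X=x] = μ_Z + ρ·(σ_Z/σ_X)·(x − μ_X).
E[Z | X=-0.82] = -0.17 + (0.30)·(3.38/2.18)·(-0.82 − (-2.09)) = -0.17 + (0.46514)·(1.27) = 0.4207.

0.4207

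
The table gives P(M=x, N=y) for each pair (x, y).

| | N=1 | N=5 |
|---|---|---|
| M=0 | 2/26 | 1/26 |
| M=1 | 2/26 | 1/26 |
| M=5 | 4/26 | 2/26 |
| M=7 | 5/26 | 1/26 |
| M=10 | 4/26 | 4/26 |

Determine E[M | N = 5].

P(N = 5) = 9/26.
Summing M·P(M=x,N=y) over the conditioning event gives 29/13.
E[M | N = 5] = (29/13) / (9/26) = 58/9.

58/9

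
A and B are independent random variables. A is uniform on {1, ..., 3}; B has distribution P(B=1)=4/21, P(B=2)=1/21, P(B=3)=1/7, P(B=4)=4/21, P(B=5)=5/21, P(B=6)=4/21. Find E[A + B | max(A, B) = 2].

P(max(A, B) = 2) = 2/21.
Summing (A+B)·P(x,y) over outcomes with max(A, B) = 2 gives 19/63.
E[A + B | max(A, B) = 2] = (19/63) / (2/21) = 19/6.

19/6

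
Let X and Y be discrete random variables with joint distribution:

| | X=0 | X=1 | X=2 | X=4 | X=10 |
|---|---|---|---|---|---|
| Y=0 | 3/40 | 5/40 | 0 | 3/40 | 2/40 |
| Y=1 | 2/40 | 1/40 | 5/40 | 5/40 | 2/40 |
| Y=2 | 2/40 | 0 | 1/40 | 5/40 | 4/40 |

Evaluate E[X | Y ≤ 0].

37/13

P(Y ≤ 0) = 13/40.
Summing X·P(X=x,Y=y) over the conditioning event gives 37/40.
E[X | Y ≤ 0] = (37/40) / (13/40) = 37/13.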